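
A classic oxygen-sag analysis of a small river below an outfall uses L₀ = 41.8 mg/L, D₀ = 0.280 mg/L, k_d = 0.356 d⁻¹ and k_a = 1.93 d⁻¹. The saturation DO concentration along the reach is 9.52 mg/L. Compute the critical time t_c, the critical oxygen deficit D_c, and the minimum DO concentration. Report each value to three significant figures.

At the critical point dD/dt = 0, so k_d L₀ e^(−k_d t) = k_a D. Substituting D(t) from the Streeter–Phelps equation and solving for t gives
t_c = ln[(k_a/k_d)(1 − D₀(k_a−k_d)/(k_d L₀))] / (k_a−k_d).
Here k_a−k_d = 1.574 d⁻¹ and 1 − D₀(k_a−k_d)/(k_d L₀) = 1 − 0.280×1.574/(0.356×41.8) = 0.9704, so
t_c = ln(5.421 × 0.9704) / 1.574 = 1.660 / 1.574 = 1.055 d.
D_c = (k_d/k_a) L₀ e^(−k_d t_c) = (0.356/1.93) × 41.8 × e^(−0.356×1.055) = 0.1845 × 41.8 × 0.6869 = 5.296 mg/L.
Minimum DO = C_s − D_c = 9.52 − 5.296 = 4.224 mg/L.

t_c ≈ 1.05 d; D_c ≈ 5.30 mg/L; min DO ≈ 4.22 mg/L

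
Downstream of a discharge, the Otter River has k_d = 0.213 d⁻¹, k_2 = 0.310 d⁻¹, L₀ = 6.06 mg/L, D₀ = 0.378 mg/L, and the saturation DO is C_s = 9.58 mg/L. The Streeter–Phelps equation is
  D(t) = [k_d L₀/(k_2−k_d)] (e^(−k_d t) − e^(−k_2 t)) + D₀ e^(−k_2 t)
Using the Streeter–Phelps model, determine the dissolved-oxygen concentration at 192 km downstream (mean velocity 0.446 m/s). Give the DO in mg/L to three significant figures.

DO ≈ 7.73 mg/L

Travel time t = x/v = 192 km / (0.446 m/s) = 192000 m / 0.446 m/s = 430500 s = 4.983 d.
k_d L₀/(k_2−k_d) = 0.213×6.06/(0.310−0.213) = 1.291/0.09700 = 13.31 mg/L.
e^(−k_d t) = e^(−0.213×4.983) = 0.3460; e^(−k_2 t) = e^(−0.310×4.983) = 0.2134.
D = 13.31 × (0.3460 − 0.2134) + 0.378 × 0.2134 = 1.765 + 0.08066 = 1.845 mg/L.
DO = C_s − D = 9.58 − 1.845 = 7.735 mg/L.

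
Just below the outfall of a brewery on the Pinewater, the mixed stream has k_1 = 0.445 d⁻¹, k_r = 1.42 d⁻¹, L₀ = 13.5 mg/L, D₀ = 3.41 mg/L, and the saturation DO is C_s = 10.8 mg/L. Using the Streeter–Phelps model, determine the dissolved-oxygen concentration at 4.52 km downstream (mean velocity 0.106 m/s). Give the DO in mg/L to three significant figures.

Travel time t = x/v = 4.52 km / (0.106 m/s) = 4520 m / 0.106 m/s = 42640 s = 0.4935 d.
k_1 L₀/(k_r−k_1) = 0.445×13.5/(1.42−0.445) = 6.008/0.9750 = 6.162 mg/L.
e^(−k_1 t) = e^(−0.445×0.4935) = 0.8028; e^(−k_r t) = e^(−1.42×0.4935) = 0.4962.
D = 6.162 × (0.8028 − 0.4962) + 3.41 × 0.4962 = 1.889 + 1.692 = 3.581 mg/L.
DO = C_s − D = 10.8 − 3.581 = 7.219 mg/L.

DO ≈ 7.22 mg/L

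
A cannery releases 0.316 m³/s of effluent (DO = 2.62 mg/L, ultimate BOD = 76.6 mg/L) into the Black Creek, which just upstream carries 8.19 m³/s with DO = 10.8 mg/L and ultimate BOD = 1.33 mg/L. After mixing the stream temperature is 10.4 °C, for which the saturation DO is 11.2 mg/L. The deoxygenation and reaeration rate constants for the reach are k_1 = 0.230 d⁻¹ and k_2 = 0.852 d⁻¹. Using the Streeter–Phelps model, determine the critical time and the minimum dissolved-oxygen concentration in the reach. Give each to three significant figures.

t_c ≈ 1.11 d; minimum DO ≈ 10.3 mg/L

Mixed DO = (8.19×10.8 + 0.316×2.62)/(8.19+0.316) = 89.28/8.506 = 10.50 mg/L.
Mixed L₀ = (8.19×1.33 + 0.316×76.6)/(8.506) = 35.10/8.506 = 4.126 mg/L.
Initial deficit D₀ = C_s − DO₀ = 11.2 − 10.50 = 0.7039 mg/L.
t_c = (1/0.6220) ln[(0.852/0.230)(1 − 0.7039×0.6220/(0.230×4.126))] = 1.608 × ln(1.995) = 1.111 d.
D_c = (0.230/0.852) × 4.126 × e^(−0.230×1.111) = 0.2700 × 4.126 × 0.7746 = 0.8628 mg/L.
Minimum DO = 11.2 − 0.8628 = 10.34 mg/L.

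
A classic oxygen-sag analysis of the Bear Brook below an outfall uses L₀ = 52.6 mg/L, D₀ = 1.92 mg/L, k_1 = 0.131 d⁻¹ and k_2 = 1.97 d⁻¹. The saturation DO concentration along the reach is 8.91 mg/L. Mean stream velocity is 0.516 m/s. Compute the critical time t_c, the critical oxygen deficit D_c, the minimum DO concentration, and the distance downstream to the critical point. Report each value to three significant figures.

t_c = [1/(k_2−k_1)] ln[(k_2/k_1)(1 − D₀(k_2−k_1)/(k_1 L₀))]
= [1/(1.97−0.131)] ln[(1.97/0.131)(1 − 1.92×1.839/(0.131×52.6))]
= (1/1.839) ln[15.04 × 0.4876] = 0.5438 × ln(7.332) = 0.5438 × 1.992 = 1.083 d.
D_c = (k_1/k_2) L₀ e^(−k_1 t_c) = (0.131/1.97) × 52.6 × e^(−0.131×1.083) = 0.06650 × 52.6 × 0.8677 = 3.035 mg/L.
Minimum DO = C_s − D_c = 8.91 − 3.035 = 5.875 mg/L.
x_c = v t_c = 0.516 m/s × 1.083 d × 86400 s/d = 48300 m ≈ 48.3 km.

t_c ≈ 1.08 d; D_c ≈ 3.03 mg/L; min DO ≈ 5.88 mg/L; x_c ≈ 48.3 km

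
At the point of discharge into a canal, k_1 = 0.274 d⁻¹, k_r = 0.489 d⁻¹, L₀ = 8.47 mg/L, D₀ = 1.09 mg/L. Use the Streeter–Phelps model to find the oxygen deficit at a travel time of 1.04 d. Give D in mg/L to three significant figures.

k_1 L₀/(k_r−k_1) = 0.274×8.47/(0.489−0.274) = 2.321/0.2150 = 10.79 mg/L.
e^(−k_1 t) = e^(−0.274×1.040) = 0.7520; e^(−k_r t) = e^(−0.489×1.040) = 0.6014.
D = 10.79 × (0.7520 − 0.6014) + 1.09 × 0.6014 = 1.627 + 0.6555 = 2.282 mg/L.

D ≈ 2.28 mg/L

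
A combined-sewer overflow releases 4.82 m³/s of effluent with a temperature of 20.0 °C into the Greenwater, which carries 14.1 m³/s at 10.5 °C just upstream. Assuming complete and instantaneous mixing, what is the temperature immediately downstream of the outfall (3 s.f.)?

Flow-weighted mixing: C = (Q_r C_r + Q_w C_w)/(Q_r + Q_w)
= (14.1×10.5 + 4.82×20.0)/(14.1 + 4.82) = 244.4/18.92 = 12.92 °C.

12.9 °C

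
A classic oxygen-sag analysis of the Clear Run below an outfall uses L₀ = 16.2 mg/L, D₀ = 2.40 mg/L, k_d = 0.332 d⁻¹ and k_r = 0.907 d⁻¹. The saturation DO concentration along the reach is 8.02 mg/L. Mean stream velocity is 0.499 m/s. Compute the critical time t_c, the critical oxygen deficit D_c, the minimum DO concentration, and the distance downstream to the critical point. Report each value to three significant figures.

With k_r/k_d = 2.732 and 1 − D₀(k_r−k_d)/(k_d L₀) = 0.7434,
t_c = ln(2.732 × 0.7434) / (0.907 − 0.332) = ln(2.031) / 0.5750 = 0.7085/0.5750 = 1.232 d.
L(t_c) = L₀ e^(−k_d t_c) = 16.2 × 0.6643 = 10.76 mg/L, and at the critical point k_r D_c = k_d L, so D_c = (0.332/0.907) × 10.76 = 3.939 mg/L.
Minimum DO = C_s − D_c = 8.02 − 3.939 = 4.081 mg/L.
x_c = v t_c = 0.499 m/s × 1.232 d × 86400 s/d = 53120 m ≈ 53.1 km.

t_c ≈ 1.23 d; D_c ≈ 3.94 mg/L; min DO ≈ 4.08 mg/L; x_c ≈ 53.1 km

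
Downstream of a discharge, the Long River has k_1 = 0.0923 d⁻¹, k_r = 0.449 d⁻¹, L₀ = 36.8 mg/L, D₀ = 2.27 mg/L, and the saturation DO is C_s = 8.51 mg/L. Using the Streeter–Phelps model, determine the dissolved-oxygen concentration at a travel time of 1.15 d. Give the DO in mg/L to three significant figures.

k_1 L₀/(k_r−k_1) = 0.0923×36.8/(0.449−0.0923) = 3.397/0.3567 = 9.522 mg/L.
e^(−k_1 t) = e^(−0.0923×1.150) = 0.8993; e^(−k_r t) = e^(−0.449×1.150) = 0.5967.
D = 9.522 × (0.8993 − 0.5967) + 2.27 × 0.5967 = 2.881 + 1.354 = 4.236 mg/L.
DO = C_s − D = 8.51 − 4.236 = 4.274 mg/L.

DO ≈ 4.27 mg/L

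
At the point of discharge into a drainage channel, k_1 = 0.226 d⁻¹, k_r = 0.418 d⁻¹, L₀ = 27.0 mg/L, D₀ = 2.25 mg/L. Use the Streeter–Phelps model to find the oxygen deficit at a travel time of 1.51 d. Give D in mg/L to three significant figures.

D ≈ 6.88 mg/L

k_1 L₀/(k_r−k_1) = 0.226×27.0/(0.418−0.226) = 6.102/0.1920 = 31.78 mg/L.
e^(−k_1 t) = e^(−0.226×1.510) = 0.7109; e^(−k_r t) = e^(−0.418×1.510) = 0.5320.
D = 31.78 × (0.7109 − 0.5320) + 2.25 × 0.5320 = 5.686 + 1.197 = 6.883 mg/L.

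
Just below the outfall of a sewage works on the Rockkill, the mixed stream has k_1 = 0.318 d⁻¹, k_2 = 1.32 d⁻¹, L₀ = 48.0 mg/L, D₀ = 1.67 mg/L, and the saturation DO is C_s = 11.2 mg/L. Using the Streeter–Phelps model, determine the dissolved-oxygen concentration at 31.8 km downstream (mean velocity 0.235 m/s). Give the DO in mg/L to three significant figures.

Travel time t = x/v = 31.8 km / (0.235 m/s) = 31800 m / 0.235 m/s = 135300 s = 1.566 d.
k_1 L₀/(k_2−k_1) = 0.318×48.0/(1.32−0.318) = 15.26/1.002 = 15.23 mg/L.
e^(−k_1 t) = e^(−0.318×1.566) = 0.6077; e^(−k_2 t) = e^(−1.32×1.566) = 0.1265.
D = 15.23 × (0.6077 − 0.1265) + 1.67 × 0.1265 = 7.330 + 0.2113 = 7.542 mg/L.
DO = C_s − D = 11.2 − 7.542 = 3.658 mg/L.

DO ≈ 3.66 mg/L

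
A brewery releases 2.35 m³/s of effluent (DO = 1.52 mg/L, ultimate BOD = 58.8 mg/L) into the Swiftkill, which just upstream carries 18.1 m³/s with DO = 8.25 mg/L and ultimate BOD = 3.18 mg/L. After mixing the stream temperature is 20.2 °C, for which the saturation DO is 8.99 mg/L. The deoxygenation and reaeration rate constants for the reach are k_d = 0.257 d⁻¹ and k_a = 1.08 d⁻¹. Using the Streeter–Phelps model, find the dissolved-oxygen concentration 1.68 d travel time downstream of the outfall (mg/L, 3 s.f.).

DO ≈ 7.29 mg/L

Mixed DO = (18.1×8.25 + 2.35×1.52)/(18.1+2.35) = 152.9/20.45 = 7.477 mg/L.
Mixed L₀ = (18.1×3.18 + 2.35×58.8)/(20.45) = 195.7/20.45 = 9.572 mg/L.
Initial deficit D₀ = C_s − DO₀ = 8.99 − 7.477 = 1.513 mg/L.
D(1.68) = [0.257×9.572/(1.08−0.257)](e^(−0.257×1.68) − e^(−1.08×1.68)) + 1.513 e^(−1.08×1.68)
= 2.989 × (0.6494 − 0.1629) + 1.513 × 0.1629 = 1.700 mg/L.
DO = 8.99 − 1.700 = 7.290 mg/L.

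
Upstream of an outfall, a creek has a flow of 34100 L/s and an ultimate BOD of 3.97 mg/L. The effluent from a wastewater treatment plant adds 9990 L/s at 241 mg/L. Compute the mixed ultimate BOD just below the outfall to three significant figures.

57.7 mg/L

Flow-weighted mixing: C = (Q_r C_r + Q_w C_w)/(Q_r + Q_w)
= (34100×3.97 + 9990×241)/(34100 + 9990) = 2.543×10^6/44090 = 57.68 mg/L.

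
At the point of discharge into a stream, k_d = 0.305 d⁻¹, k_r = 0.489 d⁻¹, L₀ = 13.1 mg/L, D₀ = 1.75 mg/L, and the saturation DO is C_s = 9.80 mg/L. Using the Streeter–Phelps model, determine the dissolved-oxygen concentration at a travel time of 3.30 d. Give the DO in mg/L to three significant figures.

k_d L₀/(k_r−k_d) = 0.305×13.1/(0.489−0.305) = 3.995/0.1840 = 21.71 mg/L.
e^(−k_d t) = e^(−0.305×3.300) = 0.3655; e^(−k_r t) = e^(−0.489×3.300) = 0.1991.
D = 21.71 × (0.3655 − 0.1991) + 1.75 × 0.1991 = 3.612 + 0.3485 = 3.961 mg/L.
DO = C_s − D = 9.80 − 3.961 = 5.839 mg/L.

DO ≈ 5.84 mg/L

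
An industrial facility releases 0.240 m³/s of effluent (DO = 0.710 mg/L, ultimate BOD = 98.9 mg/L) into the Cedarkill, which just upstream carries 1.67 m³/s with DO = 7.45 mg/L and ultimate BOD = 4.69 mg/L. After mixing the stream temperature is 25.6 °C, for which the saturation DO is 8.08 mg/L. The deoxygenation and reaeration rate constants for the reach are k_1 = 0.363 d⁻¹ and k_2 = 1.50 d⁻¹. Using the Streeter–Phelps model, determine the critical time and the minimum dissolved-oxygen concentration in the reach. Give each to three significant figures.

t_c ≈ 0.959 d; minimum DO ≈ 5.26 mg/L

Mixed DO = (1.67×7.45 + 0.240×0.710)/(1.67+0.240) = 12.61/1.910 = 6.603 mg/L.
Mixed L₀ = (1.67×4.69 + 0.240×98.9)/(1.910) = 31.57/1.910 = 16.53 mg/L.
Initial deficit D₀ = C_s − DO₀ = 8.08 − 6.603 = 1.477 mg/L.
t_c = (1/1.137) ln[(1.50/0.363)(1 − 1.477×1.137/(0.363×16.53))] = 0.8795 × ln(2.976) = 0.9591 d.
D_c = (0.363/1.50) × 16.53 × e^(−0.363×0.9591) = 0.2420 × 16.53 × 0.7060 = 2.824 mg/L.
Minimum DO = 8.08 − 2.824 = 5.256 mg/L.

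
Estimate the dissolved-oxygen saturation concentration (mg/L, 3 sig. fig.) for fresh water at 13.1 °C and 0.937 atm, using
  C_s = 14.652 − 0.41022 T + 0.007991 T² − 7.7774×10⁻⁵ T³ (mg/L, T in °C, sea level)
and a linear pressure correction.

At sea level: C_s = 14.652 − 0.41022×13.1 + 0.007991×13.1² − 7.7774×10⁻⁵×13.1³ = 10.47 mg/L.
Pressure correction: C_s' = 10.47 × 0.937 = 9.815 mg/L.

C_s ≈ 9.81 mg/L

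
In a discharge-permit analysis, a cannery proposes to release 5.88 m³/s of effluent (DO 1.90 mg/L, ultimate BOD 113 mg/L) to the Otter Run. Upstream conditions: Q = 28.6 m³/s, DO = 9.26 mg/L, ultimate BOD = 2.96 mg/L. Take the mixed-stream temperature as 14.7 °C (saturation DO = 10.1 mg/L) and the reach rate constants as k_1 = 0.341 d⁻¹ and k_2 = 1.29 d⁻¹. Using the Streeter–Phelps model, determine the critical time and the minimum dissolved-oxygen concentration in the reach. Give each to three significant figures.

Mixed DO = (28.6×9.26 + 5.88×1.90)/(28.6+5.88) = 276.0/34.48 = 8.005 mg/L.
Mixed L₀ = (28.6×2.96 + 5.88×113)/(34.48) = 749.1/34.48 = 21.73 mg/L.
Initial deficit D₀ = C_s − DO₀ = 10.1 − 8.005 = 2.095 mg/L.
t_c = (1/0.9490) ln[(1.29/0.341)(1 − 2.095×0.9490/(0.341×21.73))] = 1.054 × ln(2.768) = 1.073 d.
D_c = (0.341/1.29) × 21.73 × e^(−0.341×1.073) = 0.2643 × 21.73 × 0.6936 = 3.984 mg/L.
Minimum DO = 10.1 − 3.984 = 6.116 mg/L.

t_c ≈ 1.07 d; minimum DO ≈ 6.12 mg/L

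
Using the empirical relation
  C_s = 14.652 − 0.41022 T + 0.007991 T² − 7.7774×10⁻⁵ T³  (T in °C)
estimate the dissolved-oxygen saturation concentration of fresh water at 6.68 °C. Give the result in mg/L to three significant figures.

C_s ≈ 12.2 mg/L

C_s = 14.652 − 0.41022×6.68 + 0.007991×6.68² − 7.7774×10⁻⁵×6.68³ = 12.25 mg/L.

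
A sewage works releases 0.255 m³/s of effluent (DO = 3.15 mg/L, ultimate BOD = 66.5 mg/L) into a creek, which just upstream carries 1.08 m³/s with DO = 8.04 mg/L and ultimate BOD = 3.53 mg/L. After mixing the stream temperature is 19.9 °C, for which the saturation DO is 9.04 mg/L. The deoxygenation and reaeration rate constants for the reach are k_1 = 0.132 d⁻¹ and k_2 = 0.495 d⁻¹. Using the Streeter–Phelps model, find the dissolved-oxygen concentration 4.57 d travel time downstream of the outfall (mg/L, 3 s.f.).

DO ≈ 6.33 mg/L

Mixed DO = (1.08×8.04 + 0.255×3.15)/(1.08+0.255) = 9.486/1.335 = 7.106 mg/L.
Mixed L₀ = (1.08×3.53 + 0.255×66.5)/(1.335) = 20.77/1.335 = 15.56 mg/L.
Initial deficit D₀ = C_s − DO₀ = 9.04 − 7.106 = 1.934 mg/L.
D(4.57) = [0.132×15.56/(0.495−0.132)](e^(−0.132×4.57) − e^(−0.495×4.57)) + 1.934 e^(−0.495×4.57)
= 5.657 × (0.5470 − 0.1041) + 1.934 × 0.1041 = 2.707 mg/L.
DO = 9.04 − 2.707 = 6.333 mg/L.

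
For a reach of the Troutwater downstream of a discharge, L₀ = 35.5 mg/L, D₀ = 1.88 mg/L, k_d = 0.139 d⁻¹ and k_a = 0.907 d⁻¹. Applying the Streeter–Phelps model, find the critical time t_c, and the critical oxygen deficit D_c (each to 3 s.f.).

At the critical point dD/dt = 0, so k_d L₀ e^(−k_d t) = k_a D. Substituting D(t) from the Streeter–Phelps equation and solving for t gives
t_c = ln[(k_a/k_d)(1 − D₀(k_a−k_d)/(k_d L₀))] / (k_a−k_d).
Here k_a−k_d = 0.7680 d⁻¹ and 1 − D₀(k_a−k_d)/(k_d L₀) = 1 − 1.88×0.7680/(0.139×35.5) = 0.7074, so
t_c = ln(6.525 × 0.7074) / 0.7680 = 1.530 / 0.7680 = 1.992 d.
L(t_c) = L₀ e^(−k_d t_c) = 35.5 × 0.7582 = 26.92 mg/L, and at the critical point k_a D_c = k_d L, so D_c = (0.139/0.907) × 26.92 = 4.125 mg/L.

t_c ≈ 1.99 d; D_c ≈ 4.12 mg/L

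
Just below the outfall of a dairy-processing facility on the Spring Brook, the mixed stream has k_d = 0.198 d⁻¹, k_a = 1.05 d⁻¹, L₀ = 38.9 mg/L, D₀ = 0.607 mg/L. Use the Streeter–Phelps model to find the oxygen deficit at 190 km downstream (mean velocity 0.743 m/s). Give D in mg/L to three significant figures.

D ≈ 4.65 mg/L

Travel time t = x/v = 190 km / (0.743 m/s) = 190000 m / 0.743 m/s = 255700 s = 2.960 d.
k_d L₀/(k_a−k_d) = 0.198×38.9/(1.05−0.198) = 7.702/0.8520 = 9.040 mg/L.
e^(−k_d t) = e^(−0.198×2.960) = 0.5565; e^(−k_a t) = e^(−1.05×2.960) = 0.04470.
D = 9.040 × (0.5565 − 0.04470) + 0.607 × 0.04470 = 4.627 + 0.02713 = 4.654 mg/L.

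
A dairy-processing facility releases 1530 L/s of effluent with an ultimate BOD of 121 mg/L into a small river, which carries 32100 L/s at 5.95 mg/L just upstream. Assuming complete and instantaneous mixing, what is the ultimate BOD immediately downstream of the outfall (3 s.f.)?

11.2 mg/L

Flow-weighted mixing: C = (Q_r C_r + Q_w C_w)/(Q_r + Q_w)
= (32100×5.95 + 1530×121)/(32100 + 1530) = 376100/33630 = 11.18 mg/L.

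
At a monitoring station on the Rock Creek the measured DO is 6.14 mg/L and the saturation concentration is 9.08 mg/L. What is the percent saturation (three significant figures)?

% saturation = C/C_s × 100 = 6.14/9.08 × 100 = 67.6 %.

67.6 % saturation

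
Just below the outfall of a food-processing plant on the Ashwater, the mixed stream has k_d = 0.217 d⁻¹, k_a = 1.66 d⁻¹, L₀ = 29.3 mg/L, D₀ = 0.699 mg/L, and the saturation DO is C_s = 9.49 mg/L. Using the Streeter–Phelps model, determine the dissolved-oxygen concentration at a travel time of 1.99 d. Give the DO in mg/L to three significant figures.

DO ≈ 6.77 mg/L

k_d L₀/(k_a−k_d) = 0.217×29.3/(1.66−0.217) = 6.358/1.443 = 4.406 mg/L.
e^(−k_d t) = e^(−0.217×1.990) = 0.6493; e^(−k_a t) = e^(−1.66×1.990) = 0.03676.
D = 4.406 × (0.6493 − 0.03676) + 0.699 × 0.03676 = 2.699 + 0.02569 = 2.725 mg/L.
DO = C_s − D = 9.49 − 2.725 = 6.765 mg/L.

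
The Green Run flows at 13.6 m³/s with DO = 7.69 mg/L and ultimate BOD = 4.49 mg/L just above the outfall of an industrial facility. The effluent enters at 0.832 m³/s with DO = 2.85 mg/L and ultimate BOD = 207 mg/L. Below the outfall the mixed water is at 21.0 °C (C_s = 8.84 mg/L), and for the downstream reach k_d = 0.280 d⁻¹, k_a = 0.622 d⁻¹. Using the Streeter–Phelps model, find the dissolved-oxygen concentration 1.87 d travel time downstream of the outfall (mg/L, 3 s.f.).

DO ≈ 4.69 mg/L

Mixed DO = (13.6×7.69 + 0.832×2.85)/(13.6+0.832) = 107.0/14.43 = 7.411 mg/L.
Mixed L₀ = (13.6×4.49 + 0.832×207)/(14.43) = 233.3/14.43 = 16.16 mg/L.
Initial deficit D₀ = C_s − DO₀ = 8.84 − 7.411 = 1.429 mg/L.
D(1.87) = [0.280×16.16/(0.622−0.280)](e^(−0.280×1.87) − e^(−0.622×1.87)) + 1.429 e^(−0.622×1.87)
= 13.23 × (0.5924 − 0.3125) + 1.429 × 0.3125 = 4.151 mg/L.
DO = 8.84 − 4.151 = 4.689 mg/L.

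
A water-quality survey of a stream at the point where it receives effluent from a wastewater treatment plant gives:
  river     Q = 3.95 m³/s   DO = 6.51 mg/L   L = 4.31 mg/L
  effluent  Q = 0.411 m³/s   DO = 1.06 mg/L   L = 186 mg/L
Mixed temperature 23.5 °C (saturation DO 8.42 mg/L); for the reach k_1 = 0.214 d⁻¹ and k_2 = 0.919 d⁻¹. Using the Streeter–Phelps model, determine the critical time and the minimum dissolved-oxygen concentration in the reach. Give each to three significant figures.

t_c ≈ 1.41 d; minimum DO ≈ 4.73 mg/L

Mixed DO = (3.95×6.51 + 0.411×1.06)/(3.95+0.411) = 26.15/4.361 = 5.996 mg/L.
Mixed L₀ = (3.95×4.31 + 0.411×186)/(4.361) = 93.47/4.361 = 21.43 mg/L.
Initial deficit D₀ = C_s − DO₀ = 8.42 − 5.996 = 2.424 mg/L.
t_c = (1/0.7050) ln[(0.919/0.214)(1 − 2.424×0.7050/(0.214×21.43))] = 1.418 × ln(2.695) = 1.406 d.
D_c = (0.214/0.919) × 21.43 × e^(−0.214×1.406) = 0.2329 × 21.43 × 0.7402 = 3.694 mg/L.
Minimum DO = 8.42 − 3.694 = 4.726 mg/L.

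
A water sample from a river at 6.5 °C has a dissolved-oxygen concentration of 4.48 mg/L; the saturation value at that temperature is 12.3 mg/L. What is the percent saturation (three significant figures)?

% saturation = C/C_s × 100 = 4.48/12.3 × 100 = 36.4 %.

36.4 % saturation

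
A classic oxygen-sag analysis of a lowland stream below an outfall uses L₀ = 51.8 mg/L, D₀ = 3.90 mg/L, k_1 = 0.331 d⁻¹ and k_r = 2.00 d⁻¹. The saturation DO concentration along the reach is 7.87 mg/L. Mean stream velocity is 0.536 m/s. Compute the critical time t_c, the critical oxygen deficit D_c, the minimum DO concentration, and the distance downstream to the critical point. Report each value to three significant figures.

t_c ≈ 0.792 d; D_c ≈ 6.60 mg/L; min DO ≈ 1.27 mg/L; x_c ≈ 36.7 km

At the critical point dD/dt = 0, so k_1 L₀ e^(−k_1 t) = k_r D. Substituting D(t) from the Streeter–Phelps equation and solving for t gives
t_c = ln[(k_r/k_1)(1 − D₀(k_r−k_1)/(k_1 L₀))] / (k_r−k_1).
Here k_r−k_1 = 1.669 d⁻¹ and 1 − D₀(k_r−k_1)/(k_1 L₀) = 1 − 3.90×1.669/(0.331×51.8) = 0.6204, so
t_c = ln(6.042 × 0.6204) / 1.669 = 1.321 / 1.669 = 0.7917 d.
D_c = (k_1/k_r) L₀ e^(−k_1 t_c) = (0.331/2.00) × 51.8 × e^(−0.331×0.7917) = 0.1655 × 51.8 × 0.7695 = 6.597 mg/L.
Minimum DO = C_s − D_c = 7.87 − 6.597 = 1.273 mg/L.
x_c = v t_c = 0.536 m/s × 0.7917 d × 86400 s/d = 36660 m ≈ 36.7 km.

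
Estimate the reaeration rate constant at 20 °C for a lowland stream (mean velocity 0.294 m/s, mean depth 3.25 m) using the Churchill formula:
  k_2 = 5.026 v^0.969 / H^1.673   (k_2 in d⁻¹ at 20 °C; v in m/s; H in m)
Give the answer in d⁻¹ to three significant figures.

k_2 ≈ 0.214 d⁻¹

k_2 = 5.026 × 0.294^0.969 / 3.25^1.673 = 5.026 × 0.3054 / 7.184 = 0.2136 d⁻¹.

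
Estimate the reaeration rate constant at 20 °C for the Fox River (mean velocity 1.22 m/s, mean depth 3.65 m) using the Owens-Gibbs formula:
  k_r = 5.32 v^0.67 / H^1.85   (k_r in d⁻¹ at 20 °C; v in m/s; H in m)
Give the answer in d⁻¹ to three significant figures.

k_r ≈ 0.554 d⁻¹

k_r = 5.32 × 1.22^0.67 / 3.65^1.85 = 5.32 × 1.143 / 10.97 = 0.5540 d⁻¹.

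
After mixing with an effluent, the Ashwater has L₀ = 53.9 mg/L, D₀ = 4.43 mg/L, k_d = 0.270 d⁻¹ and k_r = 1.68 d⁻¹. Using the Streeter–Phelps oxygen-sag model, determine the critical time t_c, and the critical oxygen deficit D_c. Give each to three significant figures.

t_c ≈ 0.899 d; D_c ≈ 6.80 mg/L

t_c = [1/(k_r−k_d)] ln[(k_r/k_d)(1 − D₀(k_r−k_d)/(k_d L₀))]
= [1/(1.68−0.270)] ln[(1.68/0.270)(1 − 4.43×1.410/(0.270×53.9))]
= (1/1.410) ln[6.222 × 0.5708] = 0.7092 × ln(3.552) = 0.7092 × 1.267 = 0.8989 d.
L(t_c) = L₀ e^(−k_d t_c) = 53.9 × 0.7845 = 42.29 mg/L, and at the critical point k_r D_c = k_d L, so D_c = (0.270/1.68) × 42.29 = 6.796 mg/L.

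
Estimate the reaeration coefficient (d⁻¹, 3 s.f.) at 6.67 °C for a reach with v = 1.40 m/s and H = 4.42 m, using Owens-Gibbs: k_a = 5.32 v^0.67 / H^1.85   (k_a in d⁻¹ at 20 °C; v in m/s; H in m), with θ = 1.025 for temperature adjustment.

k_a ≈ 0.307 d⁻¹

k_a(20) = 5.32 × 1.40^0.67 / 4.42^1.85 = 5.32 × 1.253 / 15.63 = 0.4264 d⁻¹.
k_a(6.67) = 0.4264 × 1.025^(6.67−20) = 0.4264 × 0.7195 = 0.3068 d⁻¹.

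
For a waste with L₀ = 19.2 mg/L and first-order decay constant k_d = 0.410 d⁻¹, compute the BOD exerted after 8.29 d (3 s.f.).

y_t = L₀(1 − e^(−k_d t)) = 19.2 × (1 − e^(−0.410×8.29))
= 19.2 × (1 − 0.03341) = 19.2 × 0.9666 = 18.56 mg/L.

y ≈ 18.6 mg/L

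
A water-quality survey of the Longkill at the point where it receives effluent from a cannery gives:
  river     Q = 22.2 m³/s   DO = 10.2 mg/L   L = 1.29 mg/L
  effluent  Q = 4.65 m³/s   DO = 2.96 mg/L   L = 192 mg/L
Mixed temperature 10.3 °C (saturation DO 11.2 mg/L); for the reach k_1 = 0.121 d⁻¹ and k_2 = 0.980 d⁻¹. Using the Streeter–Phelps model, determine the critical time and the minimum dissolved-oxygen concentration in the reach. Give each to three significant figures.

t_c ≈ 1.70 d; minimum DO ≈ 7.75 mg/L

Mixed DO = (22.2×10.2 + 4.65×2.96)/(22.2+4.65) = 240.2/26.85 = 8.946 mg/L.
Mixed L₀ = (22.2×1.29 + 4.65×192)/(26.85) = 921.4/26.85 = 34.32 mg/L.
Initial deficit D₀ = C_s − DO₀ = 11.2 − 8.946 = 2.254 mg/L.
t_c = (1/0.8590) ln[(0.980/0.121)(1 − 2.254×0.8590/(0.121×34.32))] = 1.164 × ln(4.323) = 1.704 d.
D_c = (0.121/0.980) × 34.32 × e^(−0.121×1.704) = 0.1235 × 34.32 × 0.8137 = 3.448 mg/L.
Minimum DO = 11.2 − 3.448 = 7.752 mg/L.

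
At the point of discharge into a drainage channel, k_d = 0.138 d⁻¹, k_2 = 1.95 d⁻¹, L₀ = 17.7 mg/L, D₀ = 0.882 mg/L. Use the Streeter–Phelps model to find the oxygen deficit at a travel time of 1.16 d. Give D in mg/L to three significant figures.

k_d L₀/(k_2−k_d) = 0.138×17.7/(1.95−0.138) = 2.443/1.812 = 1.348 mg/L.
e^(−k_d t) = e^(−0.138×1.160) = 0.8521; e^(−k_2 t) = e^(−1.95×1.160) = 0.1041.
D = 1.348 × (0.8521 − 0.1041) + 0.882 × 0.1041 = 1.008 + 0.09185 = 1.100 mg/L.

D ≈ 1.10 mg/L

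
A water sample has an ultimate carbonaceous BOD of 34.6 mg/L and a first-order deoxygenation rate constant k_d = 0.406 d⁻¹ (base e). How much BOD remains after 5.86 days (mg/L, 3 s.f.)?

L ≈ 3.20 mg/L

L_t = L₀ e^(−k_d t) = 34.6 × e^(−0.406×5.86) = 34.6 × 0.09263 = 3.205 mg/L.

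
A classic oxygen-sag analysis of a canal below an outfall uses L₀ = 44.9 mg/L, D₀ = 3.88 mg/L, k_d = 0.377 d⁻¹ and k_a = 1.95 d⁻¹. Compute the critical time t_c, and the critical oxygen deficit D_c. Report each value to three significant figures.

At the critical point dD/dt = 0, so k_d L₀ e^(−k_d t) = k_a D. Substituting D(t) from the Streeter–Phelps equation and solving for t gives
t_c = ln[(k_a/k_d)(1 − D₀(k_a−k_d)/(k_d L₀))] / (k_a−k_d).
Here k_a−k_d = 1.573 d⁻¹ and 1 − D₀(k_a−k_d)/(k_d L₀) = 1 − 3.88×1.573/(0.377×44.9) = 0.6394, so
t_c = ln(5.172 × 0.6394) / 1.573 = 1.196 / 1.573 = 0.7604 d.
D_c = (k_d/k_a) L₀ e^(−k_d t_c) = (0.377/1.95) × 44.9 × e^(−0.377×0.7604) = 0.1933 × 44.9 × 0.7507 = 6.517 mg/L.

t_c ≈ 0.760 d; D_c ≈ 6.52 mg/L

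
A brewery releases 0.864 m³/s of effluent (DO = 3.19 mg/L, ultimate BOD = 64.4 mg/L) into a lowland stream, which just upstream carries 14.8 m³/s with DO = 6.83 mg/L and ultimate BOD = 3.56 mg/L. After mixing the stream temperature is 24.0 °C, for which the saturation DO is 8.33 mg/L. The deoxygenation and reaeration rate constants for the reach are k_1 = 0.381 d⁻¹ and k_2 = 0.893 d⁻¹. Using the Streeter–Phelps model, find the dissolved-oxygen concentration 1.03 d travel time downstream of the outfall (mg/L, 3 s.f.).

Mixed DO = (14.8×6.83 + 0.864×3.19)/(14.8+0.864) = 103.8/15.66 = 6.629 mg/L.
Mixed L₀ = (14.8×3.56 + 0.864×64.4)/(15.66) = 108.3/15.66 = 6.916 mg/L.
Initial deficit D₀ = C_s − DO₀ = 8.33 − 6.629 = 1.701 mg/L.
D(1.03) = [0.381×6.916/(0.893−0.381)](e^(−0.381×1.03) − e^(−0.893×1.03)) + 1.701 e^(−0.893×1.03)
= 5.146 × (0.6754 − 0.3986) + 1.701 × 0.3986 = 2.103 mg/L.
DO = 8.33 − 2.103 = 6.227 mg/L.

DO ≈ 6.23 mg/L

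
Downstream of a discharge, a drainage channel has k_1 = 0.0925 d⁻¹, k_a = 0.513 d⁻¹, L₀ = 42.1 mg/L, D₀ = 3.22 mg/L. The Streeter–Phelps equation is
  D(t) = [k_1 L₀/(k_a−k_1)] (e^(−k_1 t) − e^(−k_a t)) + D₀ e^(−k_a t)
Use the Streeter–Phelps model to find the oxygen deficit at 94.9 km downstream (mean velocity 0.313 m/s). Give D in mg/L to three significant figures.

D ≈ 5.70 mg/L

Travel time t = x/v = 94.9 km / (0.313 m/s) = 94900 m / 0.313 m/s = 303200 s = 3.509 d.
k_1 L₀/(k_a−k_1) = 0.0925×42.1/(0.513−0.0925) = 3.894/0.4205 = 9.261 mg/L.
e^(−k_1 t) = e^(−0.0925×3.509) = 0.7228; e^(−k_a t) = e^(−0.513×3.509) = 0.1653.
D = 9.261 × (0.7228 − 0.1653) + 3.22 × 0.1653 = 5.163 + 0.5321 = 5.696 mg/L.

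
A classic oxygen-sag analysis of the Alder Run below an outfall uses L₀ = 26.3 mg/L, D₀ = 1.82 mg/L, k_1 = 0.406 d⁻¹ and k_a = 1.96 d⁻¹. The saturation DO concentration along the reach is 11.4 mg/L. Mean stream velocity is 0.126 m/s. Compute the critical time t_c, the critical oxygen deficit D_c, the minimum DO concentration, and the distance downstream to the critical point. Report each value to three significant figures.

At the critical point dD/dt = 0, so k_1 L₀ e^(−k_1 t) = k_a D. Substituting D(t) from the Streeter–Phelps equation and solving for t gives
t_c = ln[(k_a/k_1)(1 − D₀(k_a−k_1)/(k_1 L₀))] / (k_a−k_1).
Here k_a−k_1 = 1.554 d⁻¹ and 1 − D₀(k_a−k_1)/(k_1 L₀) = 1 − 1.82×1.554/(0.406×26.3) = 0.7351, so
t_c = ln(4.828 × 0.7351) / 1.554 = 1.267 / 1.554 = 0.8151 d.
D_c = (k_1/k_a) L₀ e^(−k_1 t_c) = (0.406/1.96) × 26.3 × e^(−0.406×0.8151) = 0.2071 × 26.3 × 0.7183 = 3.913 mg/L.
Minimum DO = C_s − D_c = 11.4 − 3.913 = 7.487 mg/L.
x_c = v t_c = 0.126 m/s × 0.8151 d × 86400 s/d = 8873 m ≈ 8.87 km.

t_c ≈ 0.815 d; D_c ≈ 3.91 mg/L; min DO ≈ 7.49 mg/L; x_c ≈ 8.87 km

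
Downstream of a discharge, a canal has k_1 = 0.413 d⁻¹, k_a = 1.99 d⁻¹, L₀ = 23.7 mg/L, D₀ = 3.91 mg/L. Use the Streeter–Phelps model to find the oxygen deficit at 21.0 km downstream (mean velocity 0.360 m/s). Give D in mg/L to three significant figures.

Travel time t = x/v = 21.0 km / (0.360 m/s) = 21000 m / 0.360 m/s = 58330 s = 0.6752 d.
k_1 L₀/(k_a−k_1) = 0.413×23.7/(1.99−0.413) = 9.788/1.577 = 6.207 mg/L.
e^(−k_1 t) = e^(−0.413×0.6752) = 0.7567; e^(−k_a t) = e^(−1.99×0.6752) = 0.2609.
D = 6.207 × (0.7567 − 0.2609) + 3.91 × 0.2609 = 3.077 + 1.020 = 4.097 mg/L.

D ≈ 4.10 mg/L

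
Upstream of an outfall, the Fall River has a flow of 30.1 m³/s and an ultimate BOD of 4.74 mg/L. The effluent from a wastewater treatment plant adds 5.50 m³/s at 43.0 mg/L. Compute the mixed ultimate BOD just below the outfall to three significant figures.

Flow-weighted mixing: C = (Q_r C_r + Q_w C_w)/(Q_r + Q_w)
= (30.1×4.74 + 5.50×43.0)/(30.1 + 5.50) = 379.2/35.60 = 10.65 mg/L.

10.7 mg/L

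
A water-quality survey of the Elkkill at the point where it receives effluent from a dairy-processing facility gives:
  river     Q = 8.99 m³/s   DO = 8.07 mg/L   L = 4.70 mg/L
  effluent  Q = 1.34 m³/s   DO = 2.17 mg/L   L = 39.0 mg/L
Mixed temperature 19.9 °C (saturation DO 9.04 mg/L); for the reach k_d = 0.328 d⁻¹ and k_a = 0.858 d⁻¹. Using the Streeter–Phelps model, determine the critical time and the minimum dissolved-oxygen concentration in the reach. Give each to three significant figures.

t_c ≈ 1.12 d; minimum DO ≈ 6.62 mg/L

Mixed DO = (8.99×8.07 + 1.34×2.17)/(8.99+1.34) = 75.46/10.33 = 7.305 mg/L.
Mixed L₀ = (8.99×4.70 + 1.34×39.0)/(10.33) = 94.51/10.33 = 9.149 mg/L.
Initial deficit D₀ = C_s − DO₀ = 9.04 − 7.305 = 1.735 mg/L.
t_c = (1/0.5300) ln[(0.858/0.328)(1 − 1.735×0.5300/(0.328×9.149))] = 1.887 × ln(1.814) = 1.124 d.
D_c = (0.328/0.858) × 9.149 × e^(−0.328×1.124) = 0.3823 × 9.149 × 0.6917 = 2.419 mg/L.
Minimum DO = 9.04 − 2.419 = 6.621 mg/L.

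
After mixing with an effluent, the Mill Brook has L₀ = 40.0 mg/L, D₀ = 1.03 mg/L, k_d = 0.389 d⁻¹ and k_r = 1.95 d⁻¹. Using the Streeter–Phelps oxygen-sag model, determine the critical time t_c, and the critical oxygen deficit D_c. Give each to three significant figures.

With k_r/k_d = 5.013 and 1 − D₀(k_r−k_d)/(k_d L₀) = 0.8967,
t_c = ln(5.013 × 0.8967) / (1.95 − 0.389) = ln(4.495) / 1.561 = 1.503/1.561 = 0.9628 d.
D_c = (k_d/k_r) L₀ e^(−k_d t_c) = (0.389/1.95) × 40.0 × e^(−0.389×0.9628) = 0.1995 × 40.0 × 0.6876 = 5.487 mg/L.

t_c ≈ 0.963 d; D_c ≈ 5.49 mg/L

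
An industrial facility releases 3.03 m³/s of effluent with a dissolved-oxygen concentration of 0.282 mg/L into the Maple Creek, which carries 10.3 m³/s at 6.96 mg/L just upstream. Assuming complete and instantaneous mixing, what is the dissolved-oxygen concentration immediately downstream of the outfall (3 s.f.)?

5.44 mg/L

Flow-weighted mixing: C = (Q_r C_r + Q_w C_w)/(Q_r + Q_w)
= (10.3×6.96 + 3.03×0.282)/(10.3 + 3.03) = 72.54/13.33 = 5.442 mg/L.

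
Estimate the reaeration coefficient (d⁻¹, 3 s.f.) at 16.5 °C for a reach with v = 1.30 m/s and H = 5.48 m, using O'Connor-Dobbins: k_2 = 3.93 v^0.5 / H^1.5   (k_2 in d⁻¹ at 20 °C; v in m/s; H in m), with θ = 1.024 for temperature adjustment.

k_2(20) = 3.93 × 1.30^0.5 / 5.48^1.5 = 3.93 × 1.140 / 12.83 = 0.3493 d⁻¹.
k_2(16.5) = 0.3493 × 1.024^(16.5−20) = 0.3493 × 0.9203 = 0.3215 d⁻¹.

k_2 ≈ 0.321 d⁻¹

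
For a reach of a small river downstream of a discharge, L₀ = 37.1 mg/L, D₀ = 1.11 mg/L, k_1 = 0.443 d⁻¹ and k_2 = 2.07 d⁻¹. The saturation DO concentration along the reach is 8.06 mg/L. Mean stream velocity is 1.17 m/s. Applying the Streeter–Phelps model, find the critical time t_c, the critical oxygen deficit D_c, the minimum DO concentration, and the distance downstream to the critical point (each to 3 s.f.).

t_c = [1/(k_2−k_1)] ln[(k_2/k_1)(1 − D₀(k_2−k_1)/(k_1 L₀))]
= [1/(2.07−0.443)] ln[(2.07/0.443)(1 − 1.11×1.627/(0.443×37.1))]
= (1/1.627) ln[4.673 × 0.8901] = 0.6146 × ln(4.159) = 0.6146 × 1.425 = 0.8760 d.
D_c = (k_1/k_2) L₀ e^(−k_1 t_c) = (0.443/2.07) × 37.1 × e^(−0.443×0.8760) = 0.2140 × 37.1 × 0.6784 = 5.386 mg/L.
Minimum DO = C_s − D_c = 8.06 − 5.386 = 2.674 mg/L.
x_c = v t_c = 1.17 m/s × 0.8760 d × 86400 s/d = 88560 m ≈ 88.6 km.

t_c ≈ 0.876 d; D_c ≈ 5.39 mg/L; min DO ≈ 2.67 mg/L; x_c ≈ 88.6 km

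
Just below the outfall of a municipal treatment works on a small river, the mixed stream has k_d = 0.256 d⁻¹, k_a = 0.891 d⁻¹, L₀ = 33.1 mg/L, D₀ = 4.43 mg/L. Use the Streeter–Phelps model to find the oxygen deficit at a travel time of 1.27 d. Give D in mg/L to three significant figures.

D ≈ 6.77 mg/L

k_d L₀/(k_a−k_d) = 0.256×33.1/(0.891−0.256) = 8.474/0.6350 = 13.34 mg/L.
e^(−k_d t) = e^(−0.256×1.270) = 0.7224; e^(−k_a t) = e^(−0.891×1.270) = 0.3225.
D = 13.34 × (0.7224 − 0.3225) + 4.43 × 0.3225 = 5.337 + 1.429 = 6.765 mg/L.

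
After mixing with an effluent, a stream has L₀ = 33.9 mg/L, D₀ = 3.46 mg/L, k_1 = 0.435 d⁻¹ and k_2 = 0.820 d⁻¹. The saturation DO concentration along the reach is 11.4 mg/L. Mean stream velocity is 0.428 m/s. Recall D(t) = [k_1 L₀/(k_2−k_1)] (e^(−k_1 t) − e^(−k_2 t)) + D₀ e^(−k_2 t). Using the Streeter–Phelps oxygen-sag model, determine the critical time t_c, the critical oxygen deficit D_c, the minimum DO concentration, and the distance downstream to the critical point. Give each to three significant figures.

t_c ≈ 1.40 d; D_c ≈ 9.78 mg/L; min DO ≈ 1.62 mg/L; x_c ≈ 51.8 km

t_c = [1/(k_2−k_1)] ln[(k_2/k_1)(1 − D₀(k_2−k_1)/(k_1 L₀))]
= [1/(0.820−0.435)] ln[(0.820/0.435)(1 − 3.46×0.3850/(0.435×33.9))]
= (1/0.3850) ln[1.885 × 0.9097] = 2.597 × ln(1.715) = 2.597 × 0.5393 = 1.401 d.
L(t_c) = L₀ e^(−k_1 t_c) = 33.9 × 0.5437 = 18.43 mg/L, and at the critical point k_2 D_c = k_1 L, so D_c = (0.435/0.820) × 18.43 = 9.778 mg/L.
Minimum DO = C_s − D_c = 11.4 − 9.778 = 1.622 mg/L.
x_c = v t_c = 0.428 m/s × 1.401 d × 86400 s/d = 51800 m ≈ 51.8 km.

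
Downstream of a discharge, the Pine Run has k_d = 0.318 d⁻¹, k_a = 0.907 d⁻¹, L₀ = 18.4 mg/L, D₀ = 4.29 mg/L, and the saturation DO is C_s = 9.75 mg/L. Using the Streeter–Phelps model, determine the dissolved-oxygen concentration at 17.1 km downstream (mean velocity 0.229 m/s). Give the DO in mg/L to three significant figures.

Travel time t = x/v = 17.1 km / (0.229 m/s) = 17100 m / 0.229 m/s = 74670 s = 0.8643 d.
k_d L₀/(k_a−k_d) = 0.318×18.4/(0.907−0.318) = 5.851/0.5890 = 9.934 mg/L.
e^(−k_d t) = e^(−0.318×0.8643) = 0.7597; e^(−k_a t) = e^(−0.907×0.8643) = 0.4566.
D = 9.934 × (0.7597 − 0.4566) + 4.29 × 0.4566 = 3.011 + 1.959 = 4.970 mg/L.
DO = C_s − D = 9.75 − 4.970 = 4.780 mg/L.

DO ≈ 4.78 mg/L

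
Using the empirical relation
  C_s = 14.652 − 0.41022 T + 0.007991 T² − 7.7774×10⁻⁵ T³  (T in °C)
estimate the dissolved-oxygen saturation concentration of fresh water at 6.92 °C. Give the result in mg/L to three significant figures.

C_s ≈ 12.2 mg/L

C_s = 14.652 − 0.41022×6.92 + 0.007991×6.92² − 7.7774×10⁻⁵×6.92³ = 12.17 mg/L.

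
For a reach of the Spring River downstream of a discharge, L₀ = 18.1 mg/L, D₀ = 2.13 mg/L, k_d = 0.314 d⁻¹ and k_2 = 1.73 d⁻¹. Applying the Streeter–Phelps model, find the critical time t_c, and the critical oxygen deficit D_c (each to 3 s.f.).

t_c ≈ 0.671 d; D_c ≈ 2.66 mg/L

At the critical point dD/dt = 0, so k_d L₀ e^(−k_d t) = k_2 D. Substituting D(t) from the Streeter–Phelps equation and solving for t gives
t_c = ln[(k_2/k_d)(1 − D₀(k_2−k_d)/(k_d L₀))] / (k_2−k_d).
Here k_2−k_d = 1.416 d⁻¹ and 1 − D₀(k_2−k_d)/(k_d L₀) = 1 − 2.13×1.416/(0.314×18.1) = 0.4693, so
t_c = ln(5.510 × 0.4693) / 1.416 = 0.9500 / 1.416 = 0.6709 d.
D_c = (k_d/k_2) L₀ e^(−k_d t_c) = (0.314/1.73) × 18.1 × e^(−0.314×0.6709) = 0.1815 × 18.1 × 0.8100 = 2.661 mg/L.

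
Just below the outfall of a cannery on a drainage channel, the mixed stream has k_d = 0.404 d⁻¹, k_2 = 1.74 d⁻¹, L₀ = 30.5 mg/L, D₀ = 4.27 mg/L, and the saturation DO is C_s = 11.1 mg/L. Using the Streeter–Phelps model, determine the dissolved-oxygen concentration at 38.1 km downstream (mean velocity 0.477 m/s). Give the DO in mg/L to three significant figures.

Travel time t = x/v = 38.1 km / (0.477 m/s) = 38100 m / 0.477 m/s = 79870 s = 0.9245 d.
k_d L₀/(k_2−k_d) = 0.404×30.5/(1.74−0.404) = 12.32/1.336 = 9.223 mg/L.
e^(−k_d t) = e^(−0.404×0.9245) = 0.6883; e^(−k_2 t) = e^(−1.74×0.9245) = 0.2002.
D = 9.223 × (0.6883 − 0.2002) + 4.27 × 0.2002 = 4.502 + 0.8547 = 5.357 mg/L.
DO = C_s − D = 11.1 − 5.357 = 5.743 mg/L.

DO ≈ 5.74 mg/L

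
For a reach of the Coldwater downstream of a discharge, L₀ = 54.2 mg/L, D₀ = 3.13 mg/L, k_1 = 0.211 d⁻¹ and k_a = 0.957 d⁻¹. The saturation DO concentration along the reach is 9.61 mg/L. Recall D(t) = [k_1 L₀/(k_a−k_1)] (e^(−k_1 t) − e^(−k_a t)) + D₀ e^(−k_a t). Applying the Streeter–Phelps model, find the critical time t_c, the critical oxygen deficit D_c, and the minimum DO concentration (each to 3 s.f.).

t_c ≈ 1.72 d; D_c ≈ 8.31 mg/L; min DO ≈ 1.30 mg/L

With k_a/k_1 = 4.536 and 1 − D₀(k_a−k_1)/(k_1 L₀) = 0.7958,
t_c = ln(4.536 × 0.7958) / (0.957 − 0.211) = ln(3.610) / 0.7460 = 1.284/0.7460 = 1.721 d.
D_c = (k_1/k_a) L₀ e^(−k_1 t_c) = (0.211/0.957) × 54.2 × e^(−0.211×1.721) = 0.2205 × 54.2 × 0.6956 = 8.312 mg/L.
Minimum DO = C_s − D_c = 9.61 − 8.312 = 1.298 mg/L.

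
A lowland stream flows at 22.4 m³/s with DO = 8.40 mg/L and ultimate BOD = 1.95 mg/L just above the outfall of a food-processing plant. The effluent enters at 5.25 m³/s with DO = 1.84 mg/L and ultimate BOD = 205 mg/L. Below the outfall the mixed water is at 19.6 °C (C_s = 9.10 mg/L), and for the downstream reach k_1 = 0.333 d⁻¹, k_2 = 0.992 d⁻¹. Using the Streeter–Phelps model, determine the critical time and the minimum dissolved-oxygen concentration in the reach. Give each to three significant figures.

t_c ≈ 1.50 d; minimum DO ≈ 0.862 mg/L

Mixed DO = (22.4×8.40 + 5.25×1.84)/(22.4+5.25) = 197.8/27.65 = 7.154 mg/L.
Mixed L₀ = (22.4×1.95 + 5.25×205)/(27.65) = 1120/27.65 = 40.50 mg/L.
Initial deficit D₀ = C_s − DO₀ = 9.10 − 7.154 = 1.946 mg/L.
t_c = (1/0.6590) ln[(0.992/0.333)(1 − 1.946×0.6590/(0.333×40.50))] = 1.517 × ln(2.696) = 1.505 d.
D_c = (0.333/0.992) × 40.50 × e^(−0.333×1.505) = 0.3357 × 40.50 × 0.6059 = 8.238 mg/L.
Minimum DO = 9.10 − 8.238 = 0.8625 mg/L.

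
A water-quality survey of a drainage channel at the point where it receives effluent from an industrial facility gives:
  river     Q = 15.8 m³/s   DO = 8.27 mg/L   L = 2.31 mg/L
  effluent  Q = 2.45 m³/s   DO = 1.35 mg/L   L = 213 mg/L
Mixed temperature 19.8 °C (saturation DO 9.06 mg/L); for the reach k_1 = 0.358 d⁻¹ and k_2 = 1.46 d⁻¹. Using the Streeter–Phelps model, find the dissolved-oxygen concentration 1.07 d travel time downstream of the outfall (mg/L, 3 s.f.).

DO ≈ 4.01 mg/L

Mixed DO = (15.8×8.27 + 2.45×1.35)/(15.8+2.45) = 134.0/18.25 = 7.341 mg/L.
Mixed L₀ = (15.8×2.31 + 2.45×213)/(18.25) = 558.3/18.25 = 30.59 mg/L.
Initial deficit D₀ = C_s − DO₀ = 9.06 − 7.341 = 1.719 mg/L.
D(1.07) = [0.358×30.59/(1.46−0.358)](e^(−0.358×1.07) − e^(−1.46×1.07)) + 1.719 e^(−1.46×1.07)
= 9.939 × (0.6818 − 0.2097) + 1.719 × 0.2097 = 5.053 mg/L.
DO = 9.06 − 5.053 = 4.007 mg/L.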